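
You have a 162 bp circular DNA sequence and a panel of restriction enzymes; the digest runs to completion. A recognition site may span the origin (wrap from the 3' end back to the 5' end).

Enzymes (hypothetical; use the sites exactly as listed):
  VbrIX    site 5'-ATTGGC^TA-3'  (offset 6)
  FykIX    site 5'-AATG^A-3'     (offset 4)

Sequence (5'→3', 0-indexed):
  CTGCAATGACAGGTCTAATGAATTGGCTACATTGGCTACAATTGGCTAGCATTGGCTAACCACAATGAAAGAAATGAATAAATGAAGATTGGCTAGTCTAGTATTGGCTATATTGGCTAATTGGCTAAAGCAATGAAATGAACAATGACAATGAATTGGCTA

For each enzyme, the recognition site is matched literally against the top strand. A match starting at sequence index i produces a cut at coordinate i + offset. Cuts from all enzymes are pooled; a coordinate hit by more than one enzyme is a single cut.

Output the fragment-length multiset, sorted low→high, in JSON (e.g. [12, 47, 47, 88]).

[5,6,7,7,7,8,8,9,9,9,9,10,10,10,10,11,12,15]

Per-enzyme occurrences:
  VbrIX ATTGGCTA/6: at [21, 30, 40, 50, 87, 102, 111, 119, 154] ⇒ [27, 36, 46, 56, 93, 108, 117, 125, 160]
  FykIX AATGA/4: at [4, 16, 63, 72, 80, 131, 136, 143, 149] ⇒ [8, 20, 67, 76, 84, 135, 140, 147, 153]

Pooled cuts: [8, 20, 27, 36, 46, 56, 67, 76, 84, 93, 108, 117, 125, 135, 140, 147, 153, 160]

Fragment lengths:
  8→20: 12 bp
  20→27: 7 bp
  27→36: 9 bp
  36→46: 10 bp
  46→56: 10 bp
  56→67: 11 bp
  67→76: 9 bp
  76→84: 8 bp
  84→93: 9 bp
  93→108: 15 bp
  108→117: 9 bp
  117→125: 8 bp
  125→135: 10 bp
  135→140: 5 bp
  140→147: 7 bp
  147→153: 6 bp
  153→160: 7 bp
  160→8 (wrap): 162-160+8 = 10 bp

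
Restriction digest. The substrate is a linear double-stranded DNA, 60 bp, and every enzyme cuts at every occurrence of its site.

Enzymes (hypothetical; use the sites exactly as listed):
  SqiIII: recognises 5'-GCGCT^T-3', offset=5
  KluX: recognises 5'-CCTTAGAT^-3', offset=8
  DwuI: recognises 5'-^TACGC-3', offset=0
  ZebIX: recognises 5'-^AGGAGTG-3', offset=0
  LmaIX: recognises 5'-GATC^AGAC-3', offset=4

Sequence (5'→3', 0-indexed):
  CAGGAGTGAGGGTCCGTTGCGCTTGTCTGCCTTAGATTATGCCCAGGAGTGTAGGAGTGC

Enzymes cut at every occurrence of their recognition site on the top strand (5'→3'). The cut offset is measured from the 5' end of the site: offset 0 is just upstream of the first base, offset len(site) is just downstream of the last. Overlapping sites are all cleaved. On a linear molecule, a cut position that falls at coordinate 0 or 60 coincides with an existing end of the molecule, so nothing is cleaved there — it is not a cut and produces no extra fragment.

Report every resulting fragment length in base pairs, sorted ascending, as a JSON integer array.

[1,7,8,8,14,22]

Scan for sites:
  SqiIII (GCGCTT, off=5): starts [18] → cuts [23]
  KluX (CCTTAGAT, off=8): starts [29] → cuts [37]
  DwuI (TACGC, off=0): no sites
  ZebIX (AGGAGTG, off=0): starts [1, 44, 52] → cuts [1, 44, 52]
  LmaIX (GATCAGAC, off=4): no sites

All cut coordinates (distinct, sorted): [1, 23, 37, 44, 52]

Fragment lengths:
  [0,1): 1 bp
  [1,23): 22 bp
  [23,37): 14 bp
  [37,44): 7 bp
  [44,52): 8 bp
  [52,60): 8 bp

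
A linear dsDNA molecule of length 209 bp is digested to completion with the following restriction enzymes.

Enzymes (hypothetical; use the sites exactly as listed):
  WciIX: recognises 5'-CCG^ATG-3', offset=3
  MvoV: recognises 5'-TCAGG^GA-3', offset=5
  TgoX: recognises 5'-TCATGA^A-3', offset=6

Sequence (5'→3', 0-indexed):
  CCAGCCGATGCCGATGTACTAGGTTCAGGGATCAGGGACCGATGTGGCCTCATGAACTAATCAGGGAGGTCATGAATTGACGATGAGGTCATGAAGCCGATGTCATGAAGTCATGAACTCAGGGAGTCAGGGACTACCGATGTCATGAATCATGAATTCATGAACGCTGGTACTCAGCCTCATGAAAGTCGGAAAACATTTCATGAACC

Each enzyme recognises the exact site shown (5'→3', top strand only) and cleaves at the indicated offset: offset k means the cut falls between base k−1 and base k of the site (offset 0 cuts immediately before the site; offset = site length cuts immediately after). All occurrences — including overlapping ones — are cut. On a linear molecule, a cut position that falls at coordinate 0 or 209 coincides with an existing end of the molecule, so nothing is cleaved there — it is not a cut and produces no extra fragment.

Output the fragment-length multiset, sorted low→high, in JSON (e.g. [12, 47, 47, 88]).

Per-enzyme occurrences:
  WciIX CCGATG/3: at [4, 10, 38, 96, 136] ⇒ [7, 13, 41, 99, 139]
  MvoV TCAGGGA/5: at [24, 31, 60, 118, 126] ⇒ [29, 36, 65, 123, 131]
  TgoX TCATGAA/6: at [49, 69, 88, 102, 110, 142, 149, 157, 179, 200] ⇒ [55, 75, 94, 108, 116, 148, 155, 163, 185, 206]

Pooled cuts: [7, 13, 29, 36, 41, 55, 65, 75, 94, 99, 108, 116, 123, 131, 139, 148, 155, 163, 185, 206]

Fragment lengths:
  [0,7): 7 bp
  [7,13): 6 bp
  [13,29): 16 bp
  [29,36): 7 bp
  [36,41): 5 bp
  [41,55): 14 bp
  [55,65): 10 bp
  [65,75): 10 bp
  [75,94): 19 bp
  [94,99): 5 bp
  [99,108): 9 bp
  [108,116): 8 bp
  [116,123): 7 bp
  [123,131): 8 bp
  [131,139): 8 bp
  [139,148): 9 bp
  [148,155): 7 bp
  [155,163): 8 bp
  [163,185): 22 bp
  [185,206): 21 bp
  [206,209): 3 bp

[3,5,5,6,7,7,7,7,8,8,8,8,9,9,10,10,14,16,19,21,22]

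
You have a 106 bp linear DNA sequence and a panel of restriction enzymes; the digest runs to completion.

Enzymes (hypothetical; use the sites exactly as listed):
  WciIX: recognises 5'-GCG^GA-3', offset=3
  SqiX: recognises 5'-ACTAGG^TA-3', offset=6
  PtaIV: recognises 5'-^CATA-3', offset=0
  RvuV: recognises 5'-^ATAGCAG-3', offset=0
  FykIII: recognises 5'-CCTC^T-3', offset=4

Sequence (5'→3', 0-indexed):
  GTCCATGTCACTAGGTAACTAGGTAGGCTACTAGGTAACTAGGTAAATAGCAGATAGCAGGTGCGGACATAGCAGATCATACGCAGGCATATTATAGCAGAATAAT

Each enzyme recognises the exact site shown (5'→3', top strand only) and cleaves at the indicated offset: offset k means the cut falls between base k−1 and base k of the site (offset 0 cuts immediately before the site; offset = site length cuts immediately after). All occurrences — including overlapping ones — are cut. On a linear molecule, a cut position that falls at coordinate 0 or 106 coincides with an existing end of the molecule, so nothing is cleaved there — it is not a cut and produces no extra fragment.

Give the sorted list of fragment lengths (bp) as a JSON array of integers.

[1,2,3,6,7,8,8,9,10,12,12,13,15]

Site scan:
  WciIX (GCGGA, off=3): starts [62] → cuts [65]
  SqiX (ACTAGGTA, off=6): starts [9, 17, 29, 37] → cuts [15, 23, 35, 43]
  PtaIV (CATA, off=0): starts [67, 77, 87] → cuts [67, 77, 87]
  RvuV (ATAGCAG, off=0): starts [46, 53, 68, 93] → cuts [46, 53, 68, 93]
  FykIII (CCTCT, off=4): no sites

All cut coordinates (distinct, sorted): [15, 23, 35, 43, 46, 53, 65, 67, 68, 77, 87, 93]

Fragments:
  [0,15): 15 bp
  [15,23): 8 bp
  [23,35): 12 bp
  [35,43): 8 bp
  [43,46): 3 bp
  [46,53): 7 bp
  [53,65): 12 bp
  [65,67): 2 bp
  [67,68): 1 bp
  [68,77): 9 bp
  [77,87): 10 bp
  [87,93): 6 bp
  [93,106): 13 bp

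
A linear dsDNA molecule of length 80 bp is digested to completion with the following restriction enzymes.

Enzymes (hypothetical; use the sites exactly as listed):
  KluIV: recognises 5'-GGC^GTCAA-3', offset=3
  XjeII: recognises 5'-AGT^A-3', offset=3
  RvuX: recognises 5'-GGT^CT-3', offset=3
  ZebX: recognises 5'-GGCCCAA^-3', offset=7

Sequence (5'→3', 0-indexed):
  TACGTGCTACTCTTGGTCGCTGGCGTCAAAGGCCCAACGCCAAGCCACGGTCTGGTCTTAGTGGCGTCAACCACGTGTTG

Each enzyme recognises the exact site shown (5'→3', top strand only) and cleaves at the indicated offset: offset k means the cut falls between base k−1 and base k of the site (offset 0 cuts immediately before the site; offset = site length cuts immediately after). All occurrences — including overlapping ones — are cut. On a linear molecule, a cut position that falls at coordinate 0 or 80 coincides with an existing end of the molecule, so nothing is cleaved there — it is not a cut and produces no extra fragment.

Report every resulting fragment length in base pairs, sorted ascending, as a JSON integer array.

[5,9,13,14,15,24]

Site scan:
  KluIV (GGCGTCAA, off=3): starts [21, 62] → cuts [24, 65]
  XjeII (AGTA, off=3): no sites
  RvuX (GGTCT, off=3): starts [48, 53] → cuts [51, 56]
  ZebX (GGCCCAA, off=7): starts [30] → cuts [37]

Pooled cuts: [24, 37, 51, 56, 65]

Fragment lengths:
  [0,24): 24 bp
  [24,37): 13 bp
  [37,51): 14 bp
  [51,56): 5 bp
  [56,65): 9 bp
  [65,80): 15 bp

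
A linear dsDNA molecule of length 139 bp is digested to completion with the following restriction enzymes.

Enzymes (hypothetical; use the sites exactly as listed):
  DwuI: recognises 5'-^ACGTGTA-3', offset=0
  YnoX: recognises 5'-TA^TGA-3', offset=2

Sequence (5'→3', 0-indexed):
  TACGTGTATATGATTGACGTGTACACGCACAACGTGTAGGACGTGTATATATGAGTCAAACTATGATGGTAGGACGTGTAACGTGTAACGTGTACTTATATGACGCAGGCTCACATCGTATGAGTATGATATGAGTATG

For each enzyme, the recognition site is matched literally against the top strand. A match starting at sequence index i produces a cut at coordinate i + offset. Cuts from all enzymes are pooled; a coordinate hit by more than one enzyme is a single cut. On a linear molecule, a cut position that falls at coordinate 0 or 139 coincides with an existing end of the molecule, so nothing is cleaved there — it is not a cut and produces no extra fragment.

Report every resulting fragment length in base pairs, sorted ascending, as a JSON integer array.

Scan for sites:
  DwuI (ACGTGTA, off=0): starts [1, 16, 31, 40, 73, 80, 87] → cuts [1, 16, 31, 40, 73, 80, 87]
  YnoX (TATGA, off=2): starts [8, 49, 61, 98, 118, 124, 129] → cuts [10, 51, 63, 100, 120, 126, 131]

All cut coordinates (distinct, sorted): [1, 10, 16, 31, 40, 51, 63, 73, 80, 87, 100, 120, 126, 131]

Fragment lengths:
  [0,1): 1 bp
  [1,10): 9 bp
  [10,16): 6 bp
  [16,31): 15 bp
  [31,40): 9 bp
  [40,51): 11 bp
  [51,63): 12 bp
  [63,73): 10 bp
  [73,80): 7 bp
  [80,87): 7 bp
  [87,100): 13 bp
  [100,120): 20 bp
  [120,126): 6 bp
  [126,131): 5 bp
  [131,139): 8 bp

[1,5,6,6,7,7,8,9,9,10,11,12,13,15,20]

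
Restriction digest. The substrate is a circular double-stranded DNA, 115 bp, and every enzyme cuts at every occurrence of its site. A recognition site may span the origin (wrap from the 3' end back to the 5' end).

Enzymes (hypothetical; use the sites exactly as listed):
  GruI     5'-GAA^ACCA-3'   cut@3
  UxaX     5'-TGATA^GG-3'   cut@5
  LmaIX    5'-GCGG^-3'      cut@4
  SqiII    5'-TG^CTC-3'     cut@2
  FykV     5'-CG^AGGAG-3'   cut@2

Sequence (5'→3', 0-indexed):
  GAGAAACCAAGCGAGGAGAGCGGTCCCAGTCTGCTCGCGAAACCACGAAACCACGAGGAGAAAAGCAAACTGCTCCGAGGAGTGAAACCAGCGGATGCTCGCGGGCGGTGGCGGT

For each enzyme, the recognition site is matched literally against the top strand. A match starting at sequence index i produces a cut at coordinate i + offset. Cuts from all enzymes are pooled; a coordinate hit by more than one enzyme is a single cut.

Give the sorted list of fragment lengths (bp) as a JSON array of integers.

Site scan:
  GruI GAAACCA/3: at [2, 38, 46, 83] ⇒ [5, 41, 49, 86]
  UxaX (TGATAGG, off=5): no sites
  LmaIX GCGG/4: at [19, 90, 100, 104, 110] ⇒ [23, 94, 104, 108, 114]
  SqiII TGCTC/2: at [31, 70, 95] ⇒ [33, 72, 97]
  FykV CGAGGAG/2: at [11, 53, 75] ⇒ [13, 55, 77]

Pooled cuts: [5, 13, 23, 33, 41, 49, 55, 72, 77, 86, 94, 97, 104, 108, 114]

Fragments:
  5→13: 8 bp
  13→23: 10 bp
  23→33: 10 bp
  33→41: 8 bp
  41→49: 8 bp
  49→55: 6 bp
  55→72: 17 bp
  72→77: 5 bp
  77→86: 9 bp
  86→94: 8 bp
  94→97: 3 bp
  97→104: 7 bp
  104→108: 4 bp
  108→114: 6 bp
  114→5 (wrap): 115-114+5 = 6 bp

[3,4,5,6,6,6,7,8,8,8,8,9,10,10,17]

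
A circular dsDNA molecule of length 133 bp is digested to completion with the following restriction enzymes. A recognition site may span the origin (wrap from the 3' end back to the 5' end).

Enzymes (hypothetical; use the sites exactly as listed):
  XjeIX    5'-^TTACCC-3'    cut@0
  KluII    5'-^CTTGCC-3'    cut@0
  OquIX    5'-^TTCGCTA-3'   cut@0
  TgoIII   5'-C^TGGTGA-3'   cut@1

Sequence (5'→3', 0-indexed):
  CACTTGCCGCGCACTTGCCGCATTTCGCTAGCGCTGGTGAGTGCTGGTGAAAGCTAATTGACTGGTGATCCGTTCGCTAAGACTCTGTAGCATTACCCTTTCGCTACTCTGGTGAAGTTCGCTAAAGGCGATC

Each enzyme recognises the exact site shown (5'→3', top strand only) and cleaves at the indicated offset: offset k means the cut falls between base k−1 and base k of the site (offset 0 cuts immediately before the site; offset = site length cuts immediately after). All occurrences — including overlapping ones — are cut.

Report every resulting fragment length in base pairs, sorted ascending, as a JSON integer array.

[7,8,10,10,10,10,11,11,18,18,20]

Site scan:
  XjeIX (TTACCC, off=0): starts [92] → cuts [92]
  KluII (CTTGCC, off=0): starts [2, 13] → cuts [2, 13]
  OquIX (TTCGCTA, off=0): starts [23, 72, 99, 117] → cuts [23, 72, 99, 117]
  TgoIII (CTGGTGA, off=1): starts [33, 43, 61, 108] → cuts [34, 44, 62, 109]

All cut coordinates (distinct, sorted): [2, 13, 23, 34, 44, 62, 72, 92, 99, 109, 117]

Fragment lengths:
  2→13: 11 bp
  13→23: 10 bp
  23→34: 11 bp
  34→44: 10 bp
  44→62: 18 bp
  62→72: 10 bp
  72→92: 20 bp
  92→99: 7 bp
  99→109: 10 bp
  109→117: 8 bp
  117→2 (wrap): 133-117+2 = 18 bp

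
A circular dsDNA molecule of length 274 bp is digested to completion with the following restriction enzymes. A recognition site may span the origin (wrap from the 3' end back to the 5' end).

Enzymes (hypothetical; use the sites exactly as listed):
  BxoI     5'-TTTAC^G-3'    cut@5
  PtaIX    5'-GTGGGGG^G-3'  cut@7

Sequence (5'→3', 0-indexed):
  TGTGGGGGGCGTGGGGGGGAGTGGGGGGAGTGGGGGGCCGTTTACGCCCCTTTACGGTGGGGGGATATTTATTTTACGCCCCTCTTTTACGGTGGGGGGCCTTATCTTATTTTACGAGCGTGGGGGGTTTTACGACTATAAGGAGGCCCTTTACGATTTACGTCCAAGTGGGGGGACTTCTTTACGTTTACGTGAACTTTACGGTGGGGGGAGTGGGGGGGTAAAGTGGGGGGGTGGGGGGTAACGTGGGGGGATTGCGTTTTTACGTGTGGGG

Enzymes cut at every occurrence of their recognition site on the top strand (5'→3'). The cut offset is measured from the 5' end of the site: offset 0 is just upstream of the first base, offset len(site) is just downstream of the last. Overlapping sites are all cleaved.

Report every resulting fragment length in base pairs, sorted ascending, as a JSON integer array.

[6,7,7,8,8,8,8,9,9,9,9,10,10,11,11,11,12,13,13,13,14,14,16,17,21]

Per-enzyme occurrences:
  BxoI TTTACG/5: at [40, 50, 72, 85, 110, 128, 149, 156, 180, 186, 197, 261] ⇒ [45, 55, 77, 90, 115, 133, 154, 161, 185, 191, 202, 266]
  PtaIX GTGGGGGG/7: at [1, 10, 20, 29, 56, 91, 119, 167, 203, 212, 225, 233, 245] ⇒ [8, 17, 27, 36, 63, 98, 126, 174, 210, 219, 232, 240, 252]

All cut coordinates (distinct, sorted): [8, 17, 27, 36, 45, 55, 63, 77, 90, 98, 115, 126, 133, 154, 161, 174, 185, 191, 202, 210, 219, 232, 240, 252, 266]

Fragment lengths:
  8→17: 9 bp
  17→27: 10 bp
  27→36: 9 bp
  36→45: 9 bp
  45→55: 10 bp
  55→63: 8 bp
  63→77: 14 bp
  77→90: 13 bp
  90→98: 8 bp
  98→115: 17 bp
  115→126: 11 bp
  126→133: 7 bp
  133→154: 21 bp
  154→161: 7 bp
  161→174: 13 bp
  174→185: 11 bp
  185→191: 6 bp
  191→202: 11 bp
  202→210: 8 bp
  210→219: 9 bp
  219→232: 13 bp
  232→240: 8 bp
  240→252: 12 bp
  252→266: 14 bp
  266→8 (wrap): 274-266+8 = 16 bp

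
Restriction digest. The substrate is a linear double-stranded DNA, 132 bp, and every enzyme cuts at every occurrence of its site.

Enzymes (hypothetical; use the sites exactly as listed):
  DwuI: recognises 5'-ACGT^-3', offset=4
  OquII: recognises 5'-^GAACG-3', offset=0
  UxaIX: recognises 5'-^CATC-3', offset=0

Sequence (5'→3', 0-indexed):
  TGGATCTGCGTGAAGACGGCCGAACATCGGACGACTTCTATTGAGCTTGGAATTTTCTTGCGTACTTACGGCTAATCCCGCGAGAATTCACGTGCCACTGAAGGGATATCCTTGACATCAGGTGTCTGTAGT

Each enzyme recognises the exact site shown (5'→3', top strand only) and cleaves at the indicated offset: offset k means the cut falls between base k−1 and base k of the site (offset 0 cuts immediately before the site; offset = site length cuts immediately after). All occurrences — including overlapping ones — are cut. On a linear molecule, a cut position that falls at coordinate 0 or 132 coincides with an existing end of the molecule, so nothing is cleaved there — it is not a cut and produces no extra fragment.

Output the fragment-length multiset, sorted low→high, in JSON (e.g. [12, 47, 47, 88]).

[17,22,24,69]

Per-enzyme occurrences:
  DwuI ACGT/4: at [89] ⇒ [93]
  OquII (GAACG, off=0): no sites
  UxaIX CATC/0: at [24, 115] ⇒ [24, 115]

Pooled cuts: [24, 93, 115]

Fragments:
  [0,24): 24 bp
  [24,93): 69 bp
  [93,115): 22 bp
  [115,132): 17 bp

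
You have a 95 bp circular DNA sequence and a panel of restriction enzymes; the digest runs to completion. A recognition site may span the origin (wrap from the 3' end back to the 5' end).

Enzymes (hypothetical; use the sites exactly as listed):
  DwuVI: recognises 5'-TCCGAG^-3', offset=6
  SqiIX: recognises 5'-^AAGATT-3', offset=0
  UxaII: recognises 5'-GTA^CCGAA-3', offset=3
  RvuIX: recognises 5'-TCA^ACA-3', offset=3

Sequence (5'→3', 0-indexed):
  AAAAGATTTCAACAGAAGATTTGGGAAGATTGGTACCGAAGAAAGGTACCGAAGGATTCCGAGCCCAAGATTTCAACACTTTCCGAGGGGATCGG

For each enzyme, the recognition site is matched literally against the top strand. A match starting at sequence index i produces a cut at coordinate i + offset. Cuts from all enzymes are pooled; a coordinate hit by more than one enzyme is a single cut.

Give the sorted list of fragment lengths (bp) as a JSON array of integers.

Scan for sites:
  DwuVI (TCCGAG, off=6): starts [57, 81] → cuts [63, 87]
  SqiIX (AAGATT, off=0): starts [2, 15, 25, 66] → cuts [2, 15, 25, 66]
  UxaII (GTACCGAA, off=3): starts [32, 45] → cuts [35, 48]
  RvuIX (TCAACA, off=3): starts [8, 72] → cuts [11, 75]

All cut coordinates (distinct, sorted): [2, 11, 15, 25, 35, 48, 63, 66, 75, 87]

Fragments:
  2→11: 9 bp
  11→15: 4 bp
  15→25: 10 bp
  25→35: 10 bp
  35→48: 13 bp
  48→63: 15 bp
  63→66: 3 bp
  66→75: 9 bp
  75→87: 12 bp
  87→2 (wrap): 95-87+2 = 10 bp

[3,4,9,9,10,10,10,12,13,15]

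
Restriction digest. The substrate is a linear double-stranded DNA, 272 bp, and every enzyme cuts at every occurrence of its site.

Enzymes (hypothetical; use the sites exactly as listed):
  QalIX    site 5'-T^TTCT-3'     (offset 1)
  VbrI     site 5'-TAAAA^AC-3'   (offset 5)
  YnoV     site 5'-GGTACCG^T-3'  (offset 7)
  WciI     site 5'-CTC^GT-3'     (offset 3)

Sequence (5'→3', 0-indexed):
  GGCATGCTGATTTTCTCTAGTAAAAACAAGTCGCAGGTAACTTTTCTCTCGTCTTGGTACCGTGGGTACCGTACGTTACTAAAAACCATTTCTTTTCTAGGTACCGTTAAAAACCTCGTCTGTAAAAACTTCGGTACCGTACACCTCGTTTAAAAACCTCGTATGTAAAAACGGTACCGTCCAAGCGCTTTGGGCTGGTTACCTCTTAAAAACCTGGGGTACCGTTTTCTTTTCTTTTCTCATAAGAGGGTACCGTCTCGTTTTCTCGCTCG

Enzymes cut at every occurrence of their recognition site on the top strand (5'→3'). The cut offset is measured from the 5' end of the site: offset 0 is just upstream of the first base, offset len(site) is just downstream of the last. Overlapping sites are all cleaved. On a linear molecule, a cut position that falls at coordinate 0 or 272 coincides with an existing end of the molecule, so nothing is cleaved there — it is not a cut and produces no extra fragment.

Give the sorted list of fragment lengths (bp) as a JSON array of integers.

Per-enzyme occurrences:
  QalIX TTTCT/1: at [11, 42, 88, 93, 225, 230, 235, 261] ⇒ [12, 43, 89, 94, 226, 231, 236, 262]
  VbrI TAAAAAC/5: at [20, 79, 107, 122, 150, 165, 206] ⇒ [25, 84, 112, 127, 155, 170, 211]
  YnoV GGTACCGT/7: at [55, 64, 99, 132, 172, 217, 248] ⇒ [62, 71, 106, 139, 179, 224, 255]
  WciI CTCGT/3: at [47, 114, 144, 157, 256] ⇒ [50, 117, 147, 160, 259]

All cut coordinates (distinct, sorted): [12, 25, 43, 50, 62, 71, 84, 89, 94, 106, 112, 117, 127, 139, 147, 155, 160, 170, 179, 211, 224, 226, 231, 236, 255, 259, 262]

Fragments:
  [0,12): 12 bp
  [12,25): 13 bp
  [25,43): 18 bp
  [43,50): 7 bp
  [50,62): 12 bp
  [62,71): 9 bp
  [71,84): 13 bp
  [84,89): 5 bp
  [89,94): 5 bp
  [94,106): 12 bp
  [106,112): 6 bp
  [112,117): 5 bp
  [117,127): 10 bp
  [127,139): 12 bp
  [139,147): 8 bp
  [147,155): 8 bp
  [155,160): 5 bp
  [160,170): 10 bp
  [170,179): 9 bp
  [179,211): 32 bp
  [211,224): 13 bp
  [224,226): 2 bp
  [226,231): 5 bp
  [231,236): 5 bp
  [236,255): 19 bp
  [255,259): 4 bp
  [259,262): 3 bp
  [262,272): 10 bp

[2,3,4,5,5,5,5,5,5,6,7,8,8,9,9,10,10,10,12,12,12,12,13,13,13,18,19,32]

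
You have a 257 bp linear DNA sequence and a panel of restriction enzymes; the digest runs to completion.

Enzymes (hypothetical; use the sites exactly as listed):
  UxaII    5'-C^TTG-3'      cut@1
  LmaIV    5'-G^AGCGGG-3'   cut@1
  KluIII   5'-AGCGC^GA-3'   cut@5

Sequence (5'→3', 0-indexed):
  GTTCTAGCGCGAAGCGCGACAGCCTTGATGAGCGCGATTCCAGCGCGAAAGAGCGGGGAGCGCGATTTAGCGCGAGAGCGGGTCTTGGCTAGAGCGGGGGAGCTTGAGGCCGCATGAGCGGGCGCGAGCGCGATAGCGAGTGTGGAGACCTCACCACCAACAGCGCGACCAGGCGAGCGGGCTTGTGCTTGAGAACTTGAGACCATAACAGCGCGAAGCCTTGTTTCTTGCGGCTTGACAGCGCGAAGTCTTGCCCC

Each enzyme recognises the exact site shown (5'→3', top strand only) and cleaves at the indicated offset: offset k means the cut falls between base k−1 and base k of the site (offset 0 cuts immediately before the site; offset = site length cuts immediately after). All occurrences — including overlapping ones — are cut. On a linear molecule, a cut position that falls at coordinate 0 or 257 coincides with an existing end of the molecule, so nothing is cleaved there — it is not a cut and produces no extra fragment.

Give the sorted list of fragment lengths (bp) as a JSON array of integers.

Per-enzyme occurrences:
  UxaII (CTTG, off=1): starts [23, 83, 102, 181, 187, 195, 219, 226, 233, 249] → cuts [24, 84, 103, 182, 188, 196, 220, 227, 234, 250]
  LmaIV (GAGCGGG, off=1): starts [50, 75, 91, 115, 174] → cuts [51, 76, 92, 116, 175]
  KluIII (AGCGCGA, off=5): starts [5, 12, 30, 41, 58, 68, 126, 161, 209, 239] → cuts [10, 17, 35, 46, 63, 73, 131, 166, 214, 244]

All cut coordinates (distinct, sorted): [10, 17, 24, 35, 46, 51, 63, 73, 76, 84, 92, 103, 116, 131, 166, 175, 182, 188, 196, 214, 220, 227, 234, 244, 250]

Fragments:
  [0,10): 10 bp
  [10,17): 7 bp
  [17,24): 7 bp
  [24,35): 11 bp
  [35,46): 11 bp
  [46,51): 5 bp
  [51,63): 12 bp
  [63,73): 10 bp
  [73,76): 3 bp
  [76,84): 8 bp
  [84,92): 8 bp
  [92,103): 11 bp
  [103,116): 13 bp
  [116,131): 15 bp
  [131,166): 35 bp
  [166,175): 9 bp
  [175,182): 7 bp
  [182,188): 6 bp
  [188,196): 8 bp
  [196,214): 18 bp
  [214,220): 6 bp
  [220,227): 7 bp
  [227,234): 7 bp
  [234,244): 10 bp
  [244,250): 6 bp
  [250,257): 7 bp

[3,5,6,6,6,7,7,7,7,7,7,8,8,8,9,10,10,10,11,11,11,12,13,15,18,35]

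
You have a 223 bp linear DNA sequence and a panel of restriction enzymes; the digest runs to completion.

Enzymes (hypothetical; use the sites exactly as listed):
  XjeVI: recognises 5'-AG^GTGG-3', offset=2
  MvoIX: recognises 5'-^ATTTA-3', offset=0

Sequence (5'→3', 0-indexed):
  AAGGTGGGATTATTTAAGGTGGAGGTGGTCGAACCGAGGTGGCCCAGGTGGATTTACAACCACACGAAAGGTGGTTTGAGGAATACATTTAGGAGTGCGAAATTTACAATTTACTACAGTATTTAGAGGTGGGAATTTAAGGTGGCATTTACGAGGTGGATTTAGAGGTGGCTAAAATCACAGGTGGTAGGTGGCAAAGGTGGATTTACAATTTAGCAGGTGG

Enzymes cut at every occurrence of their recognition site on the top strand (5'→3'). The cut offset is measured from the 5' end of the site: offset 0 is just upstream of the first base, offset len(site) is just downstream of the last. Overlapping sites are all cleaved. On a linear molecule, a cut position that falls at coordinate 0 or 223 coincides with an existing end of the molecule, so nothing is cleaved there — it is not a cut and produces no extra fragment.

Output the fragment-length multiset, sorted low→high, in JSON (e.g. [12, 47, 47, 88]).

Per-enzyme occurrences:
  XjeVI AGGTGG/2: at [1, 16, 22, 36, 45, 68, 126, 139, 153, 165, 181, 188, 197, 217] ⇒ [3, 18, 24, 38, 47, 70, 128, 141, 155, 167, 183, 190, 199, 219]
  MvoIX ATTTA/0: at [11, 51, 86, 101, 108, 120, 134, 146, 159, 203, 210] ⇒ [11, 51, 86, 101, 108, 120, 134, 146, 159, 203, 210]

Pooled cuts: [3, 11, 18, 24, 38, 47, 51, 70, 86, 101, 108, 120, 128, 134, 141, 146, 155, 159, 167, 183, 190, 199, 203, 210, 219]

Fragment lengths:
  [0,3): 3 bp
  [3,11): 8 bp
  [11,18): 7 bp
  [18,24): 6 bp
  [24,38): 14 bp
  [38,47): 9 bp
  [47,51): 4 bp
  [51,70): 19 bp
  [70,86): 16 bp
  [86,101): 15 bp
  [101,108): 7 bp
  [108,120): 12 bp
  [120,128): 8 bp
  [128,134): 6 bp
  [134,141): 7 bp
  [141,146): 5 bp
  [146,155): 9 bp
  [155,159): 4 bp
  [159,167): 8 bp
  [167,183): 16 bp
  [183,190): 7 bp
  [190,199): 9 bp
  [199,203): 4 bp
  [203,210): 7 bp
  [210,219): 9 bp
  [219,223): 4 bp

[3,4,4,4,4,5,6,6,7,7,7,7,7,8,8,8,9,9,9,9,12,14,15,16,16,19]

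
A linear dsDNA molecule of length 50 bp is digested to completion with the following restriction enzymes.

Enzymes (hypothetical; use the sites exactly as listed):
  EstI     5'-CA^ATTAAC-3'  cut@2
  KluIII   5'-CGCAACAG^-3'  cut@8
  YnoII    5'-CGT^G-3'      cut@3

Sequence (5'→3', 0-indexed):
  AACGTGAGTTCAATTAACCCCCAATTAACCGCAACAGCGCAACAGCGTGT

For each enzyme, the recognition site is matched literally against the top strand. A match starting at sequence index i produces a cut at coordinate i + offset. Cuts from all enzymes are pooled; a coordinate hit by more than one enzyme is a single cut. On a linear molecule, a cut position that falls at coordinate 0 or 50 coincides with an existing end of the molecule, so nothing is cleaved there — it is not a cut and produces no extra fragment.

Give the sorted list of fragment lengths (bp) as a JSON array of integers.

[2,3,5,7,8,11,14]

Per-enzyme occurrences:
  EstI CAATTAAC/2: at [10, 21] ⇒ [12, 23]
  KluIII CGCAACAG/8: at [29, 37] ⇒ [37, 45]
  YnoII CGTG/3: at [2, 45] ⇒ [5, 48]

All cut coordinates (distinct, sorted): [5, 12, 23, 37, 45, 48]

Fragments:
  [0,5): 5 bp
  [5,12): 7 bp
  [12,23): 11 bp
  [23,37): 14 bp
  [37,45): 8 bp
  [45,48): 3 bp
  [48,50): 2 bp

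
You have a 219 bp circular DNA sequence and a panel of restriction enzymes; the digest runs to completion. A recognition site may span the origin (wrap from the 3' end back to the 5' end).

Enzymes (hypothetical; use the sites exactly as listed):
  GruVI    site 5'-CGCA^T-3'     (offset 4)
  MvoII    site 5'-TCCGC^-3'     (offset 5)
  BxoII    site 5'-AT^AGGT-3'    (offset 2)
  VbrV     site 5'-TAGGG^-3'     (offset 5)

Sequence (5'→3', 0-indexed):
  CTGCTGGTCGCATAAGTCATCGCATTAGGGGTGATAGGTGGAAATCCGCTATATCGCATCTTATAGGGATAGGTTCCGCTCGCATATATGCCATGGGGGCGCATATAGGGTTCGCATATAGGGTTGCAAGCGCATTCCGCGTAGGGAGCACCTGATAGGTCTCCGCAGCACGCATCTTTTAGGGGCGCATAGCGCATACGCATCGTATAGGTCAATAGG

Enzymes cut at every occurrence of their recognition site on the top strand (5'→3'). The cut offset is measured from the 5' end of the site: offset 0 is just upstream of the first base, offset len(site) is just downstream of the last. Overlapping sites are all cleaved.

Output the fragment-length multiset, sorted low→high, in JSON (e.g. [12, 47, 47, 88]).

[2,5,5,5,6,6,6,6,6,6,7,7,7,8,9,9,10,10,10,10,11,12,14,19,23]

Scan for sites:
  GruVI (CGCAT, off=4): starts [8, 20, 54, 80, 99, 112, 130, 170, 185, 192, 198] → cuts [12, 24, 58, 84, 103, 116, 134, 174, 189, 196, 202]
  MvoII (TCCGC, off=5): starts [44, 74, 135, 161] → cuts [49, 79, 140, 166]
  BxoII (ATAGGT, off=2): starts [33, 68, 154, 206] → cuts [35, 70, 156, 208]
  VbrV (TAGGG, off=5): starts [25, 63, 105, 118, 141, 179] → cuts [30, 68, 110, 123, 146, 184]

Pooled cuts: [12, 24, 30, 35, 49, 58, 68, 70, 79, 84, 103, 110, 116, 123, 134, 140, 146, 156, 166, 174, 184, 189, 196, 202, 208]

Fragments:
  12→24: 12 bp
  24→30: 6 bp
  30→35: 5 bp
  35→49: 14 bp
  49→58: 9 bp
  58→68: 10 bp
  68→70: 2 bp
  70→79: 9 bp
  79→84: 5 bp
  84→103: 19 bp
  103→110: 7 bp
  110→116: 6 bp
  116→123: 7 bp
  123→134: 11 bp
  134→140: 6 bp
  140→146: 6 bp
  146→156: 10 bp
  156→166: 10 bp
  166→174: 8 bp
  174→184: 10 bp
  184→189: 5 bp
  189→196: 7 bp
  196→202: 6 bp
  202→208: 6 bp
  208→12 (wrap): 219-208+12 = 23 bp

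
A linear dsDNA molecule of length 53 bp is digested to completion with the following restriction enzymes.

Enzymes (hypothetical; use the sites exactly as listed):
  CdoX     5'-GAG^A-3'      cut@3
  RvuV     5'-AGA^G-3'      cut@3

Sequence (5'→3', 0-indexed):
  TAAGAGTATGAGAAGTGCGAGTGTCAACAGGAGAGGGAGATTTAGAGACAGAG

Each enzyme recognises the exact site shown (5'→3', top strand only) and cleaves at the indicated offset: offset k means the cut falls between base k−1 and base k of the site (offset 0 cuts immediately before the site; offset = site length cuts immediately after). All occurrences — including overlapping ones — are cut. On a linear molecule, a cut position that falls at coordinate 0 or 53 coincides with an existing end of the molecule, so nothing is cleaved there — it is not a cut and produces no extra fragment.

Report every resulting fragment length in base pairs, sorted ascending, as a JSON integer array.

Scan for sites:
  CdoX (GAGA, off=3): starts [9, 30, 36, 44] → cuts [12, 33, 39, 47]
  RvuV (AGAG, off=3): starts [2, 31, 43, 49] → cuts [5, 34, 46, 52]

Pooled cuts: [5, 12, 33, 34, 39, 46, 47, 52]

Fragment lengths:
  [0,5): 5 bp
  [5,12): 7 bp
  [12,33): 21 bp
  [33,34): 1 bp
  [34,39): 5 bp
  [39,46): 7 bp
  [46,47): 1 bp
  [47,52): 5 bp
  [52,53): 1 bp

[1,1,1,5,5,5,7,7,21]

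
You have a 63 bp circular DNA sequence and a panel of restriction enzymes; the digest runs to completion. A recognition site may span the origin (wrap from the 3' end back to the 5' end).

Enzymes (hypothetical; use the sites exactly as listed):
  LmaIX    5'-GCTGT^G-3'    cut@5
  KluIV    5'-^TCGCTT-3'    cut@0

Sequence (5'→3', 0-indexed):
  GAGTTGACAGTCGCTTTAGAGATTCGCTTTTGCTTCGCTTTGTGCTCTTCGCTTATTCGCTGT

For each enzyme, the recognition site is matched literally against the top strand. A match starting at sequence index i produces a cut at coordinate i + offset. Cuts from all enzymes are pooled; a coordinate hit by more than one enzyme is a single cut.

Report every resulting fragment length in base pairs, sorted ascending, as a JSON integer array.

[10,11,13,14,15]

Per-enzyme occurrences:
  LmaIX (GCTGTG, off=5): starts [58] → cuts [0]
  KluIV (TCGCTT, off=0): starts [10, 23, 34, 48] → cuts [10, 23, 34, 48]

All cut coordinates (distinct, sorted): [0, 10, 23, 34, 48]

Fragment lengths:
  0→10: 10 bp
  10→23: 13 bp
  23→34: 11 bp
  34→48: 14 bp
  48→0 (wrap): 63-48+0 = 15 bp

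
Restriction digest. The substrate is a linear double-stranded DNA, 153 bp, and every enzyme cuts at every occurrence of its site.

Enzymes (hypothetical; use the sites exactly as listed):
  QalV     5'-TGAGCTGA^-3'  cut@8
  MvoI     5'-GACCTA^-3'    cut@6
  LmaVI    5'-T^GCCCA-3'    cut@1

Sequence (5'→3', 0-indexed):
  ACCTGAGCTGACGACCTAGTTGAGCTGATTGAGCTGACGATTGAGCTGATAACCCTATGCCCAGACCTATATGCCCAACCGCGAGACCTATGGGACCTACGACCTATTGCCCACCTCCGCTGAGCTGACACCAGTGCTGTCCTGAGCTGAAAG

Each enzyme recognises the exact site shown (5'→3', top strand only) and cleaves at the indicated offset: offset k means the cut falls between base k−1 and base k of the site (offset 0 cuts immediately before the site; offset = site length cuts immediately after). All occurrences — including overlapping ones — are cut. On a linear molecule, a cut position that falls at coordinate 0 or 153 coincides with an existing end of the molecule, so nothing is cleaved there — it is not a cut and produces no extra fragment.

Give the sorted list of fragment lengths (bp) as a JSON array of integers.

[2,3,3,7,7,9,9,9,10,11,11,12,18,20,22]

Per-enzyme occurrences:
  QalV TGAGCTGA/8: at [3, 20, 29, 41, 120, 142] ⇒ [11, 28, 37, 49, 128, 150]
  MvoI GACCTA/6: at [12, 63, 84, 93, 100] ⇒ [18, 69, 90, 99, 106]
  LmaVI TGCCCA/1: at [57, 71, 107] ⇒ [58, 72, 108]

All cut coordinates (distinct, sorted): [11, 18, 28, 37, 49, 58, 69, 72, 90, 99, 106, 108, 128, 150]

Fragments:
  [0,11): 11 bp
  [11,18): 7 bp
  [18,28): 10 bp
  [28,37): 9 bp
  [37,49): 12 bp
  [49,58): 9 bp
  [58,69): 11 bp
  [69,72): 3 bp
  [72,90): 18 bp
  [90,99): 9 bp
  [99,106): 7 bp
  [106,108): 2 bp
  [108,128): 20 bp
  [128,150): 22 bp
  [150,153): 3 bp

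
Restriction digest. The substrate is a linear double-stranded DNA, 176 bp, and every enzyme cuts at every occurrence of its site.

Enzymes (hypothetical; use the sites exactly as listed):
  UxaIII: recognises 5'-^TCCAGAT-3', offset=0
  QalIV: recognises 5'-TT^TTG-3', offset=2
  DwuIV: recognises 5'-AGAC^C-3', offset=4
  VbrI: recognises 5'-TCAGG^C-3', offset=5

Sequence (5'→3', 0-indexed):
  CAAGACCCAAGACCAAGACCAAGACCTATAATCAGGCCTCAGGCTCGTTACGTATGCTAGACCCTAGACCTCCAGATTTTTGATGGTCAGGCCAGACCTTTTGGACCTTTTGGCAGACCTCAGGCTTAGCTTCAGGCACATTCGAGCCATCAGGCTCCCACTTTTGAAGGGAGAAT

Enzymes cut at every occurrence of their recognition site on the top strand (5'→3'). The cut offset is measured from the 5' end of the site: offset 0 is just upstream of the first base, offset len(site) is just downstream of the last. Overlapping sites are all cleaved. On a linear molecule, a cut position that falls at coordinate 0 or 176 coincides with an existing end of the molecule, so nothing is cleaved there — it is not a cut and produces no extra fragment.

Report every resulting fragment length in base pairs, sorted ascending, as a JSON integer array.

[1,3,6,6,6,6,6,7,7,7,9,9,9,9,11,12,12,13,18,19]

Site scan:
  UxaIII (TCCAGAT, off=0): starts [70] → cuts [70]
  QalIV (TTTTG, off=2): starts [77, 98, 107, 161] → cuts [79, 100, 109, 163]
  DwuIV (AGACC, off=4): starts [2, 9, 15, 21, 58, 65, 93, 114] → cuts [6, 13, 19, 25, 62, 69, 97, 118]
  VbrI (TCAGGC, off=5): starts [31, 38, 86, 119, 131, 149] → cuts [36, 43, 91, 124, 136, 154]

Pooled cuts: [6, 13, 19, 25, 36, 43, 62, 69, 70, 79, 91, 97, 100, 109, 118, 124, 136, 154, 163]

Fragment lengths:
  [0,6): 6 bp
  [6,13): 7 bp
  [13,19): 6 bp
  [19,25): 6 bp
  [25,36): 11 bp
  [36,43): 7 bp
  [43,62): 19 bp
  [62,69): 7 bp
  [69,70): 1 bp
  [70,79): 9 bp
  [79,91): 12 bp
  [91,97): 6 bp
  [97,100): 3 bp
  [100,109): 9 bp
  [109,118): 9 bp
  [118,124): 6 bp
  [124,136): 12 bp
  [136,154): 18 bp
  [154,163): 9 bp
  [163,176): 13 bp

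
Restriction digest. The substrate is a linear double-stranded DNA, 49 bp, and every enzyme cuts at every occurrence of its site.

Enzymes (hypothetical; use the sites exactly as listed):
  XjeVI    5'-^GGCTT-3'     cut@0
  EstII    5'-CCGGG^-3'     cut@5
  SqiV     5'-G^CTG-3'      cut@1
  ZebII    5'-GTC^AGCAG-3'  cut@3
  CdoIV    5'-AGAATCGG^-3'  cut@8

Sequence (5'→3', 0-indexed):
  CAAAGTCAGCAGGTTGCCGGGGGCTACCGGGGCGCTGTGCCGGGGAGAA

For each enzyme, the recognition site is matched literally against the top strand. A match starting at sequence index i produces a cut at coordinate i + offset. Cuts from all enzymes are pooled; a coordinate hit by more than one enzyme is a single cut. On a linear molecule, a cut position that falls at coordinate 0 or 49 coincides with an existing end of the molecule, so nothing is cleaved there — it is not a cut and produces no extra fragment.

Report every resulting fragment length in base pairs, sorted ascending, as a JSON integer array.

[3,5,7,10,10,14]

Site scan:
  XjeVI (GGCTT, off=0): no sites
  EstII CCGGG/5: at [16, 26, 39] ⇒ [21, 31, 44]
  SqiV GCTG/1: at [33] ⇒ [34]
  ZebII GTCAGCAG/3: at [4] ⇒ [7]
  CdoIV (AGAATCGG, off=8): no sites

Pooled cuts: [7, 21, 31, 34, 44]

Fragments:
  [0,7): 7 bp
  [7,21): 14 bp
  [21,31): 10 bp
  [31,34): 3 bp
  [34,44): 10 bp
  [44,49): 5 bp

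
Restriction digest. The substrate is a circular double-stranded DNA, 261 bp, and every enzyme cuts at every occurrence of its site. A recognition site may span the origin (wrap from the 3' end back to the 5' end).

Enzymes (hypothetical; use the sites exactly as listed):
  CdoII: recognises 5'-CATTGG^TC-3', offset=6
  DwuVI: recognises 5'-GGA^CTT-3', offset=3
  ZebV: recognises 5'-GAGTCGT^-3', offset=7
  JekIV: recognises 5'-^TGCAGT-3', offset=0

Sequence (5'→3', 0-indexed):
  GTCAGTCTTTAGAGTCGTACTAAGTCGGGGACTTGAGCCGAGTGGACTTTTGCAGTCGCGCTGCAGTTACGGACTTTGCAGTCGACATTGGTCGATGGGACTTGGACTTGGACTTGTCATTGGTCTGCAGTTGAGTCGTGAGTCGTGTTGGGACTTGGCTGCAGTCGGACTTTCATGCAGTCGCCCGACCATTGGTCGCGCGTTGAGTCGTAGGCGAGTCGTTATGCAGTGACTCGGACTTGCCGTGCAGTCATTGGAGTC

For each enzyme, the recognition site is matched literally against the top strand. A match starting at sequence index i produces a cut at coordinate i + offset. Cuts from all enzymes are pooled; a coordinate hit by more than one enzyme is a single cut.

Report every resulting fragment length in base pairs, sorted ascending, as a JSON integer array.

[2,2,3,4,6,6,6,6,7,7,7,9,10,11,11,11,12,13,14,14,15,15,16,16,18,20]

Per-enzyme occurrences:
  CdoII CATTGGTC/6: at [85, 117, 189] ⇒ [91, 123, 195]
  DwuVI GGACTT/3: at [28, 43, 70, 97, 103, 109, 150, 166, 235] ⇒ [31, 46, 73, 100, 106, 112, 153, 169, 238]
  ZebV GAGTCGT/7: at [11, 132, 139, 204, 215, 256] ⇒ [2, 18, 139, 146, 211, 222]
  JekIV TGCAGT/0: at [50, 61, 76, 125, 159, 175, 224, 245] ⇒ [50, 61, 76, 125, 159, 175, 224, 245]

Pooled cuts: [2, 18, 31, 46, 50, 61, 73, 76, 91, 100, 106, 112, 123, 125, 139, 146, 153, 159, 169, 175, 195, 211, 222, 224, 238, 245]

Fragment lengths:
  2→18: 16 bp
  18→31: 13 bp
  31→46: 15 bp
  46→50: 4 bp
  50→61: 11 bp
  61→73: 12 bp
  73→76: 3 bp
  76→91: 15 bp
  91→100: 9 bp
  100→106: 6 bp
  106→112: 6 bp
  112→123: 11 bp
  123→125: 2 bp
  125→139: 14 bp
  139→146: 7 bp
  146→153: 7 bp
  153→159: 6 bp
  159→169: 10 bp
  169→175: 6 bp
  175→195: 20 bp
  195→211: 16 bp
  211→222: 11 bp
  222→224: 2 bp
  224→238: 14 bp
  238→245: 7 bp
  245→2 (wrap): 261-245+2 = 18 bp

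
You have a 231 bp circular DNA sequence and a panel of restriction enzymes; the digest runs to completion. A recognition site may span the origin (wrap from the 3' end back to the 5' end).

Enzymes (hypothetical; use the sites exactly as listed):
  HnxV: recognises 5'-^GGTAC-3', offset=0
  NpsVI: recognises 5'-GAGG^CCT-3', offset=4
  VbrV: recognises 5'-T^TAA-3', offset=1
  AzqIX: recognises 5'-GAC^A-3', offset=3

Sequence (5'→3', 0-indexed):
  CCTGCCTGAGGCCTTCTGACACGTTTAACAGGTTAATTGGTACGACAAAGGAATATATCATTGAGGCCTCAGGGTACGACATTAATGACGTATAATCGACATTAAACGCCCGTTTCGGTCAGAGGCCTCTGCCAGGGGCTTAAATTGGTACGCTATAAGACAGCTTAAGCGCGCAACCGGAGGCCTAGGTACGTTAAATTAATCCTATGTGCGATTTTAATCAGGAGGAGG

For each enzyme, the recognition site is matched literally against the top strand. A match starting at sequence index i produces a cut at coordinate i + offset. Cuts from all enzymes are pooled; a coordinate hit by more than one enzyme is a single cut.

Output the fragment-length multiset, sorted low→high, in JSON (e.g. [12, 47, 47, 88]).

[2,2,4,4,5,5,5,6,6,7,8,8,8,9,11,14,15,15,18,18,18,20,23]

Scan for sites:
  HnxV (GGTAC, off=0): starts [38, 72, 146, 187] → cuts [38, 72, 146, 187]
  NpsVI (GAGGCCT, off=4): starts [7, 62, 121, 179, 227] → cuts [0, 11, 66, 125, 183]
  VbrV (TTAA, off=1): starts [24, 32, 81, 101, 139, 164, 193, 198, 216] → cuts [25, 33, 82, 102, 140, 165, 194, 199, 217]
  AzqIX (GACA, off=3): starts [17, 43, 77, 97, 158] → cuts [20, 46, 80, 100, 161]

Pooled cuts: [0, 11, 20, 25, 33, 38, 46, 66, 72, 80, 82, 100, 102, 125, 140, 146, 161, 165, 183, 187, 194, 199, 217]

Fragment lengths:
  0→11: 11 bp
  11→20: 9 bp
  20→25: 5 bp
  25→33: 8 bp
  33→38: 5 bp
  38→46: 8 bp
  46→66: 20 bp
  66→72: 6 bp
  72→80: 8 bp
  80→82: 2 bp
  82→100: 18 bp
  100→102: 2 bp
  102→125: 23 bp
  125→140: 15 bp
  140→146: 6 bp
  146→161: 15 bp
  161→165: 4 bp
  165→183: 18 bp
  183→187: 4 bp
  187→194: 7 bp
  194→199: 5 bp
  199→217: 18 bp
  217→0 (wrap): 231-217+0 = 14 bp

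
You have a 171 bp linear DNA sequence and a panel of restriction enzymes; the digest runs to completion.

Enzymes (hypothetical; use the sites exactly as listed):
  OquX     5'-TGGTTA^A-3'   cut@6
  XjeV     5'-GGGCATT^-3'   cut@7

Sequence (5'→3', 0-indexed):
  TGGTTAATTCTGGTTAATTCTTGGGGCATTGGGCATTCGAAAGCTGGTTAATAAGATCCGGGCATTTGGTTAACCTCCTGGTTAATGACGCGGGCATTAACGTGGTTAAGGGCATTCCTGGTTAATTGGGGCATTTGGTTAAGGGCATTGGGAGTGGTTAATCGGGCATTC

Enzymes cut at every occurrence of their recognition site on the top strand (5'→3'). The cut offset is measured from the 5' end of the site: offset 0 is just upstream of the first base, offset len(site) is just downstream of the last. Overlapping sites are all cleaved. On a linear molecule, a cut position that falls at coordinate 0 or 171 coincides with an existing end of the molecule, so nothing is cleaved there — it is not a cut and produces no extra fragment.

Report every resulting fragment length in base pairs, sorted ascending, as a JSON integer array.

Per-enzyme occurrences:
  OquX (TGGTTAA, off=6): starts [0, 10, 44, 66, 78, 102, 118, 135, 154] → cuts [6, 16, 50, 72, 84, 108, 124, 141, 160]
  XjeV (GGGCATT, off=7): starts [23, 30, 59, 91, 109, 128, 142, 163] → cuts [30, 37, 66, 98, 116, 135, 149, 170]

Pooled cuts: [6, 16, 30, 37, 50, 66, 72, 84, 98, 108, 116, 124, 135, 141, 149, 160, 170]

Fragment lengths:
  [0,6): 6 bp
  [6,16): 10 bp
  [16,30): 14 bp
  [30,37): 7 bp
  [37,50): 13 bp
  [50,66): 16 bp
  [66,72): 6 bp
  [72,84): 12 bp
  [84,98): 14 bp
  [98,108): 10 bp
  [108,116): 8 bp
  [116,124): 8 bp
  [124,135): 11 bp
  [135,141): 6 bp
  [141,149): 8 bp
  [149,160): 11 bp
  [160,170): 10 bp
  [170,171): 1 bp

[1,6,6,6,7,8,8,8,10,10,10,11,11,12,13,14,14,16]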